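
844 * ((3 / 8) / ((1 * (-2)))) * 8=-1266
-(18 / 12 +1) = -5 / 2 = -2.50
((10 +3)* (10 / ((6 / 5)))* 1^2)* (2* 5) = 3250 / 3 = 1083.33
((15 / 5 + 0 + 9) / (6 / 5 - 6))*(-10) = 25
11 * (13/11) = 13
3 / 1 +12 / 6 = 5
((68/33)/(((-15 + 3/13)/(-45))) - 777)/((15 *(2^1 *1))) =-135647/5280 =-25.69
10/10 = 1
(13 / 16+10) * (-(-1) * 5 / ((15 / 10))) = 865 / 24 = 36.04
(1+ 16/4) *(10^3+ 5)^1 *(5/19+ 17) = 1648200/19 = 86747.37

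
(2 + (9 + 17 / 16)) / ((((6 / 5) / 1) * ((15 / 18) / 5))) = 965 / 16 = 60.31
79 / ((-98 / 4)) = -3.22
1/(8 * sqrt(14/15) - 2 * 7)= -15/146 - 2 * sqrt(210)/511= -0.16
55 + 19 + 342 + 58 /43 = 17946 /43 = 417.35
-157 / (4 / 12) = -471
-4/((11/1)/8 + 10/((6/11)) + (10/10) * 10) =-96/713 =-0.13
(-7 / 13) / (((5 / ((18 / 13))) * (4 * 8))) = -63 / 13520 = -0.00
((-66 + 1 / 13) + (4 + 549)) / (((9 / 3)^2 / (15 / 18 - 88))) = -1655818 / 351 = -4717.43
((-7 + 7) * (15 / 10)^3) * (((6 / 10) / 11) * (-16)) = 0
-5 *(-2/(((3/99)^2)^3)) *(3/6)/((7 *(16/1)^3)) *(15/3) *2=32286699225/14336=2252141.41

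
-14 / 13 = -1.08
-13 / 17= -0.76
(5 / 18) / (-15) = -1 / 54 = -0.02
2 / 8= 1 / 4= 0.25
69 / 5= 13.80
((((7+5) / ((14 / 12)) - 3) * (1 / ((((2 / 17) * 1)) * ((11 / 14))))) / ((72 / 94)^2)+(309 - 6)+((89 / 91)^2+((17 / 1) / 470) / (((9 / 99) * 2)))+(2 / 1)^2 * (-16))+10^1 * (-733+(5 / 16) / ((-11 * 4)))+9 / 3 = -6952.57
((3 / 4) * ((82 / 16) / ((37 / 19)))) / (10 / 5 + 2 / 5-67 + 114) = 615 / 15392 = 0.04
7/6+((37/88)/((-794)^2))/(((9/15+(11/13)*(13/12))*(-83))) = 366649597651/314271085128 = 1.17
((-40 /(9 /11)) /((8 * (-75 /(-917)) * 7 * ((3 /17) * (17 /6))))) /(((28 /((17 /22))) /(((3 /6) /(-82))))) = 2227 /619920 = 0.00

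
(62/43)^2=3844/1849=2.08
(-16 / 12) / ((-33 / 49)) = 196 / 99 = 1.98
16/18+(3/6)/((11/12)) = 1.43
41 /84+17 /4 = 199 /42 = 4.74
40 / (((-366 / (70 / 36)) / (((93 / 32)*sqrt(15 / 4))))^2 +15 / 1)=0.04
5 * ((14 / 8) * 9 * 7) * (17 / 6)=12495 / 8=1561.88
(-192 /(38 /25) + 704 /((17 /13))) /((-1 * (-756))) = 33272 /61047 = 0.55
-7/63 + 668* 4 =24047/9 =2671.89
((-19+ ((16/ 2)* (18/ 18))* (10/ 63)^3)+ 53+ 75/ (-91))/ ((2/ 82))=4425773659/ 3250611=1361.52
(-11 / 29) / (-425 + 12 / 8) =2 / 2233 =0.00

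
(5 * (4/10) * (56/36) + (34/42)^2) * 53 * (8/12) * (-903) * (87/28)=-109777151/294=-373391.67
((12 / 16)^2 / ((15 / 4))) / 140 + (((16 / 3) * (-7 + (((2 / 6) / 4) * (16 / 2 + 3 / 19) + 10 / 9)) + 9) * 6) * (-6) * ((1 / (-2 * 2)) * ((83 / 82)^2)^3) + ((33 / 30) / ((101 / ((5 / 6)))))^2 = -411467664023697621223 / 2263477408579195200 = -181.79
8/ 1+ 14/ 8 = 39/ 4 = 9.75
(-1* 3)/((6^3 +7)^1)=-3/223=-0.01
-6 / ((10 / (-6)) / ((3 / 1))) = 54 / 5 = 10.80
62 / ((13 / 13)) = 62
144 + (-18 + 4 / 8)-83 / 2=85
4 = 4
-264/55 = -24/5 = -4.80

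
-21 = -21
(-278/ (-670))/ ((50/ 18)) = 1251/ 8375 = 0.15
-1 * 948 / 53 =-948 / 53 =-17.89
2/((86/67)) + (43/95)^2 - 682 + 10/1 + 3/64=-16645377727/24836800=-670.19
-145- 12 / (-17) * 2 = -2441 / 17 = -143.59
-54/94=-27/47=-0.57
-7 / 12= -0.58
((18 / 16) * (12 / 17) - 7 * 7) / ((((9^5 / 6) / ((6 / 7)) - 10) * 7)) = -3278 / 5460553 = -0.00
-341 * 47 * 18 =-288486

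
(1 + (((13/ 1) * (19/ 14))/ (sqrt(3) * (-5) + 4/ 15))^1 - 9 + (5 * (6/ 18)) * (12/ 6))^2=155092411500 * sqrt(3)/ 13927068169 + 1899916300693/ 71624922012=45.81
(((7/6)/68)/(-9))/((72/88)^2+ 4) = -847/2074680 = -0.00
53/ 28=1.89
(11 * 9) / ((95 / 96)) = 9504 / 95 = 100.04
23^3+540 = 12707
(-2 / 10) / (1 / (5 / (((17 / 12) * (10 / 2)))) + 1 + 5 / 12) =-6 / 85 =-0.07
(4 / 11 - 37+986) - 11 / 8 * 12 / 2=41409 / 44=941.11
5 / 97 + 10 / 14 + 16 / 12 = 4276 / 2037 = 2.10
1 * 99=99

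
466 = 466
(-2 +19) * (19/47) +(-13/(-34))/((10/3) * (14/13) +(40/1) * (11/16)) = 13339504/1937575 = 6.88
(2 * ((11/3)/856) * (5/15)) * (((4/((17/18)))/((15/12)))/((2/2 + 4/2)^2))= 88/81855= 0.00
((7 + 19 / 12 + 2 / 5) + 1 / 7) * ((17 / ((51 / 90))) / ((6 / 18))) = 11499 / 14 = 821.36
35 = 35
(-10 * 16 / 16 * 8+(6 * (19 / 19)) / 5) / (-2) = 197 / 5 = 39.40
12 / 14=6 / 7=0.86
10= 10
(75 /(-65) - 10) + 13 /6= -8.99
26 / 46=0.57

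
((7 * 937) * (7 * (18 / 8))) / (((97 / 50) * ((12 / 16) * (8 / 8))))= 6886950 / 97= 70999.48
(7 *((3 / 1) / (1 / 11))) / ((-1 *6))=-77 / 2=-38.50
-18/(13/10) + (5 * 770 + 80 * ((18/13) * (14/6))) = 53230/13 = 4094.62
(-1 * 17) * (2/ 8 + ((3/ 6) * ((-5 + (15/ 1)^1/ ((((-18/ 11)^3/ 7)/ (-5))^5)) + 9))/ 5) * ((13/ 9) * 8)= -242436811865235737532861481/ 25299902311790469120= -9582519.68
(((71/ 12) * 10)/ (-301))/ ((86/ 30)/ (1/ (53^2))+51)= -25/ 1030624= -0.00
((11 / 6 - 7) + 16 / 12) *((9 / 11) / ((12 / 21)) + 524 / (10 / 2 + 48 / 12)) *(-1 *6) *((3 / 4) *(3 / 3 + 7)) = 543329 / 66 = 8232.26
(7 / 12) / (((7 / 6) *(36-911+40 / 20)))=-1 / 1746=-0.00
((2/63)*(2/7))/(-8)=-1/882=-0.00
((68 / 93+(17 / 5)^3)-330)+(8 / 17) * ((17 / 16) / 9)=-20221171 / 69750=-289.91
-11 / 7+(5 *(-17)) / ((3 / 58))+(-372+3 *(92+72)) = -1524.90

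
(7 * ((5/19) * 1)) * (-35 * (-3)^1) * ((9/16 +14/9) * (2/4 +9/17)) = 13076875/31008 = 421.73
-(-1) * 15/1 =15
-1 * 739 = -739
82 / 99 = 0.83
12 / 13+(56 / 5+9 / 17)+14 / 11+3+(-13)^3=-26498809 / 12155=-2180.07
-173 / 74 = -2.34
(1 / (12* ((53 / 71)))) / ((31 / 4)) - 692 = -691.99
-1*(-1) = 1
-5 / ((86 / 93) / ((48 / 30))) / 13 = -372 / 559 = -0.67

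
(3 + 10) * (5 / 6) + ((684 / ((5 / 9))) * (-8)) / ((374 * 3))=11527 / 5610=2.05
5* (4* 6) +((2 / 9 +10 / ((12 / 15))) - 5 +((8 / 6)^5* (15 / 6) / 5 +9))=67471 / 486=138.83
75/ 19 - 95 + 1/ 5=-8631/ 95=-90.85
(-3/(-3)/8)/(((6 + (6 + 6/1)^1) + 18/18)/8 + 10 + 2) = 1/115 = 0.01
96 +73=169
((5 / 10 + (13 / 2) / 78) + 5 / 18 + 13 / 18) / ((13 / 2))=19 / 78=0.24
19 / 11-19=-190 / 11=-17.27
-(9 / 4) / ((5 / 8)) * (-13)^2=-3042 / 5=-608.40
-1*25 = -25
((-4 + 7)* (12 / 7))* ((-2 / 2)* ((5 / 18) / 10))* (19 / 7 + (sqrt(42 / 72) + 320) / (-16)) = sqrt(21) / 672 + 121 / 49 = 2.48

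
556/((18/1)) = 30.89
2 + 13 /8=29 /8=3.62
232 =232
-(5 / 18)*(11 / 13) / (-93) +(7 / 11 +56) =13558331 / 239382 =56.64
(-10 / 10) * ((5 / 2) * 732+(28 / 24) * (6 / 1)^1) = -1837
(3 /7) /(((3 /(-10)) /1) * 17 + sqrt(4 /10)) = -0.10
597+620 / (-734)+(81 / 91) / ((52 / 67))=597.30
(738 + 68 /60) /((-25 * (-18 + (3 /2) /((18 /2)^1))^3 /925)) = 29535768 /6125215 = 4.82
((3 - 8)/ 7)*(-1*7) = 5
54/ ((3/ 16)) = 288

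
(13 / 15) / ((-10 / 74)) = -481 / 75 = -6.41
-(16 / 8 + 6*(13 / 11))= -100 / 11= -9.09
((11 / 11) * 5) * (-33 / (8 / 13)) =-2145 / 8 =-268.12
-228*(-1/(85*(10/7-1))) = 532/85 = 6.26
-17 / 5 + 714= 3553 / 5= 710.60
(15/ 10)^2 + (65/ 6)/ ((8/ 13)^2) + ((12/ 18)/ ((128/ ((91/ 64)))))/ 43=16304315/ 528384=30.86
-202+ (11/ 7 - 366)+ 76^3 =3068867/ 7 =438409.57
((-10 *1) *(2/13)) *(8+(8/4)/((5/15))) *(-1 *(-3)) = -840/13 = -64.62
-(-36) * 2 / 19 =72 / 19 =3.79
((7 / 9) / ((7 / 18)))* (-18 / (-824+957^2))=-36 / 915025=-0.00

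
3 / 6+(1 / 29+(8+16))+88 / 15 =26449 / 870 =30.40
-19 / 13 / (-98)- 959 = -1221747 / 1274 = -958.99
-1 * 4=-4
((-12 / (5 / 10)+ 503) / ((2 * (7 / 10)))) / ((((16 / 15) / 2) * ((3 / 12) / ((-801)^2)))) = 23049515925 / 14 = 1646393994.64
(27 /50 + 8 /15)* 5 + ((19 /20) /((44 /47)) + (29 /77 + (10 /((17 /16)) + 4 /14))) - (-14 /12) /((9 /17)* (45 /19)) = 88484141 /5089392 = 17.39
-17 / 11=-1.55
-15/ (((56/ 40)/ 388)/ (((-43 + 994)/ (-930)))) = 922470/ 217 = 4251.01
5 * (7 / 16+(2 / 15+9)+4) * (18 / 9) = 3257 / 24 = 135.71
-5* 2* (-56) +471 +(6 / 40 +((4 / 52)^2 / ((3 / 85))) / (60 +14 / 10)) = 3209957827 / 3112980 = 1031.15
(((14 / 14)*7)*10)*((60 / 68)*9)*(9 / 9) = 9450 / 17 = 555.88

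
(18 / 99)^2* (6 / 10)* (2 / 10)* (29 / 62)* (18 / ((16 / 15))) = 2349 / 75020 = 0.03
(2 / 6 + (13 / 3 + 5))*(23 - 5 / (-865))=115420 / 519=222.39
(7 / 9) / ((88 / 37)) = 0.33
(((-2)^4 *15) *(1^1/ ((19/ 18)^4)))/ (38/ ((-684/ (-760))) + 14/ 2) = 226748160/ 57732203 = 3.93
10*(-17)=-170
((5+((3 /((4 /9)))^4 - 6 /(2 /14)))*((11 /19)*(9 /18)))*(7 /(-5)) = -40191613 /48640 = -826.31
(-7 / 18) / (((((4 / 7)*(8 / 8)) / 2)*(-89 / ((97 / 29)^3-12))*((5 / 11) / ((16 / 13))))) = 267346156 / 253962657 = 1.05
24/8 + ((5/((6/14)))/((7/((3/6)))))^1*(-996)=-827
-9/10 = -0.90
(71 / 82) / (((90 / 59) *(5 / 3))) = 4189 / 12300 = 0.34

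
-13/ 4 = -3.25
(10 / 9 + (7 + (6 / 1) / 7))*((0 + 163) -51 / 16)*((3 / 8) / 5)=288941 / 2688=107.49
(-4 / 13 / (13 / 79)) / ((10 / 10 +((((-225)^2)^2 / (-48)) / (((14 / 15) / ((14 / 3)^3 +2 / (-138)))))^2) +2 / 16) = -8387620864 / 151586087295570865636150023273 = -0.00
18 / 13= 1.38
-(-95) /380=1 /4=0.25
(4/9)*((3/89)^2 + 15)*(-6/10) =-158432/39605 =-4.00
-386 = -386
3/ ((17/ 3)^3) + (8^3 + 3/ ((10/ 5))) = 5045813/ 9826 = 513.52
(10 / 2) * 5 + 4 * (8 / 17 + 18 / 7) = 4423 / 119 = 37.17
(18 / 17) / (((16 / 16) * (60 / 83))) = 249 / 170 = 1.46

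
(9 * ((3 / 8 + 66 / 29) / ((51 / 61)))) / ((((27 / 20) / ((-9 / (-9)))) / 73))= 4564325 / 2958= 1543.04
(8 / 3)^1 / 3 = 8 / 9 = 0.89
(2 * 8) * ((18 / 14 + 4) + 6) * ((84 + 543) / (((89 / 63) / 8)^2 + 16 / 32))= 28759256064 / 134929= 213143.62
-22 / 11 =-2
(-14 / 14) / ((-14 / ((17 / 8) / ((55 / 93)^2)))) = 147033 / 338800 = 0.43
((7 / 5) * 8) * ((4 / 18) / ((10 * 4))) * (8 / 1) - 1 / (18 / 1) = 0.44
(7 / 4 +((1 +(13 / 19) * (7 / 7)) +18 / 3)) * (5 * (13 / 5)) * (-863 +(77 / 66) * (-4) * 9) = -8435505 / 76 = -110993.49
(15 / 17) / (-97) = -15 / 1649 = -0.01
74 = 74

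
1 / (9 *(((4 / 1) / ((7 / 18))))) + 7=7.01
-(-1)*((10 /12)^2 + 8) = 313 /36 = 8.69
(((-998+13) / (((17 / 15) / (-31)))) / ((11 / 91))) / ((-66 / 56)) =-389015900 / 2057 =-189118.08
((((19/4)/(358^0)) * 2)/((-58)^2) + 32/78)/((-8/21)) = -1.08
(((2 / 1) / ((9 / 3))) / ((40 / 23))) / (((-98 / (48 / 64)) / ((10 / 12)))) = -23 / 9408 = -0.00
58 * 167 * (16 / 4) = 38744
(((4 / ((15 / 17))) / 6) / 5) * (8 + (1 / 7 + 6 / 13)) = 2958 / 2275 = 1.30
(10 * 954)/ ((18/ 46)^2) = 560740/ 9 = 62304.44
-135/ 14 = -9.64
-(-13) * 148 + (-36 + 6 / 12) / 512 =1923.93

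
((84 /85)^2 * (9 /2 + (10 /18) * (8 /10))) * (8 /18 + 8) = 2651488 /65025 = 40.78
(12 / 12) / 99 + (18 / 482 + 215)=5130817 / 23859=215.05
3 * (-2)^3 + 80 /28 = -148 /7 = -21.14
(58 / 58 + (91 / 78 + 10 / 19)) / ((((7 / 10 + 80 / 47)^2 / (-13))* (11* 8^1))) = -220402975 / 3196799628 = -0.07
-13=-13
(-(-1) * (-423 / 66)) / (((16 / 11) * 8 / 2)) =-1.10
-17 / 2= -8.50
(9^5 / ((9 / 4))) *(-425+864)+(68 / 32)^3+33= 5898833201 / 512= 11521158.60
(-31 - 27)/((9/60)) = -1160/3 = -386.67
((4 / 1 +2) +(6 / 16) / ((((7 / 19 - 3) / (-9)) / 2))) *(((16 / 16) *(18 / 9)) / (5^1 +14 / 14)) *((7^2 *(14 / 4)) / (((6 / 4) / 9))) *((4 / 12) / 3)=195853 / 600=326.42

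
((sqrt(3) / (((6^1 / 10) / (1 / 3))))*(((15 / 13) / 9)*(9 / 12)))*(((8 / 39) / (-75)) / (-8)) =sqrt(3) / 54756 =0.00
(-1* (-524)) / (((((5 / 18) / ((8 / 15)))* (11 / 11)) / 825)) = 830016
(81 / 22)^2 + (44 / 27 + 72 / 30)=1149031 / 65340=17.59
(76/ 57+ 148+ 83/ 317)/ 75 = 28453/ 14265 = 1.99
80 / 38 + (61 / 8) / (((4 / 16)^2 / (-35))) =-4267.89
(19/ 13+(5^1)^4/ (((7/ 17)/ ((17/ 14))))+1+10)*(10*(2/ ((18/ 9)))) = 18555.74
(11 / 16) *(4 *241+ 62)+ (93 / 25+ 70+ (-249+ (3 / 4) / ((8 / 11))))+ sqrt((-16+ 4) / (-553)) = 2 *sqrt(1659) / 553+ 424901 / 800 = 531.27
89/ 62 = 1.44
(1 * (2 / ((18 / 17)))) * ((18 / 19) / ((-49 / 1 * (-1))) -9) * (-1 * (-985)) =-15556105 / 931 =-16709.03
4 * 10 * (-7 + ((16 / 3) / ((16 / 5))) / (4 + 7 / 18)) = -20920 / 79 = -264.81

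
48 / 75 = 16 / 25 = 0.64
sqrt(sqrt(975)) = 39^(1 /4) * sqrt(5) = 5.59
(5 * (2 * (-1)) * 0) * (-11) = 0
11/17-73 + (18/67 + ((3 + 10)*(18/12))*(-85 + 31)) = -1281471/1139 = -1125.08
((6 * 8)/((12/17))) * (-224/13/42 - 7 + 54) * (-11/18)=-679558/351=-1936.06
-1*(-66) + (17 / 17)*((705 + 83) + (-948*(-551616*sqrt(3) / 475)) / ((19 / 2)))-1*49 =805 + 1045863936*sqrt(3) / 9025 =201524.06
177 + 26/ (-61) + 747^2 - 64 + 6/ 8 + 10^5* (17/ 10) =177661847/ 244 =728122.32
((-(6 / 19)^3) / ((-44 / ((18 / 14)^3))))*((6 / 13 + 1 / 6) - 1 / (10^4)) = 1607189121 / 1682135455000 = 0.00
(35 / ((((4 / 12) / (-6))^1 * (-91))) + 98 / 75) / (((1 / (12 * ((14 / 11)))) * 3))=449344 / 10725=41.90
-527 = -527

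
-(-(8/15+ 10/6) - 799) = 4006/5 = 801.20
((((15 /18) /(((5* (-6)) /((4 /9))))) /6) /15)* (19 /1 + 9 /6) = -41 /14580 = -0.00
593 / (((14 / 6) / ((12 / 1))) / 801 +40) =17099748 / 1153447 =14.82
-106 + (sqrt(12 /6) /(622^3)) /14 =-106 + sqrt(2) /3368985872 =-106.00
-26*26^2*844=-14834144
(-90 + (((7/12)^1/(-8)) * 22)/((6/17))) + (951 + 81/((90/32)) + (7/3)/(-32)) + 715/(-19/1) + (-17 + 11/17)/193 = 847.47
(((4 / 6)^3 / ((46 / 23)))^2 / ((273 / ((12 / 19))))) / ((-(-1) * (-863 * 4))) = -16 / 1087760583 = -0.00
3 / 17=0.18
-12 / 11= -1.09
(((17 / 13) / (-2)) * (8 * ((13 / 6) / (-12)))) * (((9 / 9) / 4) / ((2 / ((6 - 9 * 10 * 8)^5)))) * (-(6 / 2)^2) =197160539380938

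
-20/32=-5/8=-0.62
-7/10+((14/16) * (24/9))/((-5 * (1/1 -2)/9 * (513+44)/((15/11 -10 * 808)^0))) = -3857/5570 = -0.69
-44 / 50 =-22 / 25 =-0.88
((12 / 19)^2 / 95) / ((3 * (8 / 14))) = 84 / 34295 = 0.00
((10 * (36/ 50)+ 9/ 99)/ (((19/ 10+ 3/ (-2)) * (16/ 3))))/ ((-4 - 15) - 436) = -1203/ 160160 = -0.01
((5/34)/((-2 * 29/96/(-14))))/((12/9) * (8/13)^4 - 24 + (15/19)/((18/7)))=-5470002720/37724689817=-0.14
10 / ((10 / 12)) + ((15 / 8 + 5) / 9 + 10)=1639 / 72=22.76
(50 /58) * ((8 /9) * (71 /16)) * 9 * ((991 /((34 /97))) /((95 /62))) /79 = 1057877635 /1479986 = 714.79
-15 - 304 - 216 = -535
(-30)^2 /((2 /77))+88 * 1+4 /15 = 521074 /15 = 34738.27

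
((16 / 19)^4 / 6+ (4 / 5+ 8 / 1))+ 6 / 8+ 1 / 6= 76632503 / 7819260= 9.80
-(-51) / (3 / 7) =119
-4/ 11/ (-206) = 2/ 1133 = 0.00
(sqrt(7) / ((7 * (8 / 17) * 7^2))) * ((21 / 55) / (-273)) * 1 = -17 * sqrt(7) / 1961960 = -0.00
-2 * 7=-14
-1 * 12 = -12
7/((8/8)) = 7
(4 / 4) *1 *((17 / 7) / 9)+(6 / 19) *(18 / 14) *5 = 2753 / 1197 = 2.30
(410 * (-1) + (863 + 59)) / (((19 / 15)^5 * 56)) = 48600000 / 17332693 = 2.80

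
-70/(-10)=7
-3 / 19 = -0.16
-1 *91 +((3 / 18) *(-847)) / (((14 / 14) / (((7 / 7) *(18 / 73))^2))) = -530677 / 5329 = -99.58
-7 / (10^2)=-7 / 100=-0.07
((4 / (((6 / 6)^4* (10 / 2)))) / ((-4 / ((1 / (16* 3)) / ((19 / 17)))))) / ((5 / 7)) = -119 / 22800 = -0.01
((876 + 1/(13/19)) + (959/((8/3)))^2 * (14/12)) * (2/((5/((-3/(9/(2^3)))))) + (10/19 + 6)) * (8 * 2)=5170281079/390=13257130.97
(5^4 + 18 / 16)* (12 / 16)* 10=75135 / 16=4695.94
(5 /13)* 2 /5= 2 /13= 0.15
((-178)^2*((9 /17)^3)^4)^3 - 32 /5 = 3576453137503512619178828804533693878921700541728 /988851721529944924200728010292715845654190405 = 3616.77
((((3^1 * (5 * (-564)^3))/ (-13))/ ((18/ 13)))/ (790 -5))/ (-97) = -29901024/ 15229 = -1963.43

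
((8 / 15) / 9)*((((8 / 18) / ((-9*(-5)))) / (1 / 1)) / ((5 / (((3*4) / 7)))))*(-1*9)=-128 / 70875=-0.00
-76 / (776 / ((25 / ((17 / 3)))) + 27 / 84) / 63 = -7600 / 1110153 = -0.01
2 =2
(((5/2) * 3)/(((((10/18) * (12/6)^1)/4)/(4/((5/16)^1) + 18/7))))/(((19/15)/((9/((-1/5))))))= -1961010/133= -14744.44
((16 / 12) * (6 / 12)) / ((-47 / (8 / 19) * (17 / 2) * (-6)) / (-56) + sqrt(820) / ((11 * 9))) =-133314926976 / 20328725107769 - 26492928 * sqrt(205) / 20328725107769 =-0.01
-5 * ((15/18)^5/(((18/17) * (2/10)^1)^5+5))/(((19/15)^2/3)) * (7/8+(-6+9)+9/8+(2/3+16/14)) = -247851014404296875/48441837173222304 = -5.12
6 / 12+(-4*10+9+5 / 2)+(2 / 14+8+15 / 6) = -243 / 14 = -17.36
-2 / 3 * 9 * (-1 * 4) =24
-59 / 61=-0.97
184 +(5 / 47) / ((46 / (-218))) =198359 / 1081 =183.50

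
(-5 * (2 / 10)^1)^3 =-1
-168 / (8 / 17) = -357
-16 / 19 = -0.84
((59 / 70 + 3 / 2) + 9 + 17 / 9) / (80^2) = 521 / 252000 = 0.00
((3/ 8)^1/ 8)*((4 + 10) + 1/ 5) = 0.67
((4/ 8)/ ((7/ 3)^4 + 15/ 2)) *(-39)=-3159/ 6017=-0.53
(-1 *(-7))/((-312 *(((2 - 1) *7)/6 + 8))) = -7/2860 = -0.00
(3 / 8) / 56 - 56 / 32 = -781 / 448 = -1.74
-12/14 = -0.86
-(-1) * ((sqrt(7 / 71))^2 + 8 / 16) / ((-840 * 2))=-17 / 47712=-0.00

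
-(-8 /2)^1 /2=2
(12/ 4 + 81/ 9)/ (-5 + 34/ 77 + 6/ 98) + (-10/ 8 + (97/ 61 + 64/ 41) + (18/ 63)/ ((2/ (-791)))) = -113.77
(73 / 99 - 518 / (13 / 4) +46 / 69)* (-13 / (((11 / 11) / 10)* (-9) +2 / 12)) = -1016605 / 363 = -2800.56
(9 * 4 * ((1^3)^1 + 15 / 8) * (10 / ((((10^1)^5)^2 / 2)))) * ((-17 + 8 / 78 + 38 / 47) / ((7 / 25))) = -290697 / 24440000000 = -0.00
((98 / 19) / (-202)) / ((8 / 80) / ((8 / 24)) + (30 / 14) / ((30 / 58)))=-3430 / 596809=-0.01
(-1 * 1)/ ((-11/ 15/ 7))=105/ 11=9.55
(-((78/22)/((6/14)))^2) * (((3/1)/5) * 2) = -49686/605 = -82.13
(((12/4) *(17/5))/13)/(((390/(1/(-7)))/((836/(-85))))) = 418/147875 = 0.00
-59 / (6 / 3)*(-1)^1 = 59 / 2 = 29.50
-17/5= -3.40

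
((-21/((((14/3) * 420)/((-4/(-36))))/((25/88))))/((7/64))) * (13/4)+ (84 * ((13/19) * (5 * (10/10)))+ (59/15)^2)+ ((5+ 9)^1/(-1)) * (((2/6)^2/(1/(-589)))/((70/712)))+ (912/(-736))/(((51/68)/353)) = 638714956079/70662900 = 9038.90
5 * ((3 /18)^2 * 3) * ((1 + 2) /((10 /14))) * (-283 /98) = -5.05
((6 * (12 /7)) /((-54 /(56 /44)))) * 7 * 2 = -112 /33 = -3.39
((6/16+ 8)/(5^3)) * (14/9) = 469/4500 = 0.10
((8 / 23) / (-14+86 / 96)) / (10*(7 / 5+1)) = -16 / 14467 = -0.00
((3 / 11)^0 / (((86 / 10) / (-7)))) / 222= -0.00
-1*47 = -47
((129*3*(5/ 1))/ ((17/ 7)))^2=183467025/ 289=634834.00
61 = 61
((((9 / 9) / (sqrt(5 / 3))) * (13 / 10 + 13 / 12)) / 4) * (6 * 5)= 143 * sqrt(15) / 40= 13.85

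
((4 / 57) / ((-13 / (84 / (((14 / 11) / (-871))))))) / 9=5896 / 171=34.48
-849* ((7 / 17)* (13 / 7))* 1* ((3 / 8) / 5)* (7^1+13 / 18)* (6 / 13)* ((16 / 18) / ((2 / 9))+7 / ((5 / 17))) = -16403529 / 3400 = -4824.57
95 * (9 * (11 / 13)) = 9405 / 13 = 723.46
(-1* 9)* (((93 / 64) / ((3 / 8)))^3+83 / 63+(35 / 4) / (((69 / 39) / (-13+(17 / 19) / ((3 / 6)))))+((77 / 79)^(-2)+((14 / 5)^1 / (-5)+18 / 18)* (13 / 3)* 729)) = -416401294969091 / 33164454400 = -12555.65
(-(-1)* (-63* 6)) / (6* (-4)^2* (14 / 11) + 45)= -1386 / 613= -2.26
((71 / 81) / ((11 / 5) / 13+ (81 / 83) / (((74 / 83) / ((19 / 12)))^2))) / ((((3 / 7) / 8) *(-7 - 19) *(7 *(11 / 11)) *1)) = -124414720 / 4493587833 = -0.03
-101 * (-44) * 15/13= 66660/13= 5127.69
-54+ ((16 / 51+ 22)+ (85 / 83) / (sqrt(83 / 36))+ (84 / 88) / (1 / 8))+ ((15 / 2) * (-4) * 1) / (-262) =-1759037 / 73491+ 510 * sqrt(83) / 6889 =-23.26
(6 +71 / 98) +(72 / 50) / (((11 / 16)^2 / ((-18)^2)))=294619907 / 296450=993.83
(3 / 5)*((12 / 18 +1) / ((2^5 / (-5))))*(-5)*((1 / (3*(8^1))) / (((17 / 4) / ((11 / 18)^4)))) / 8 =366025 / 2741133312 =0.00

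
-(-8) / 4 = 2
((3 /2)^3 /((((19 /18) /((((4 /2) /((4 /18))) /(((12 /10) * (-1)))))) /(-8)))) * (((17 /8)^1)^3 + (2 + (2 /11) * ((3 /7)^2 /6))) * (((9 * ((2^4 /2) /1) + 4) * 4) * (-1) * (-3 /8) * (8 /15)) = 2333951091 /17248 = 135317.20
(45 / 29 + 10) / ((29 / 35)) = 11725 / 841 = 13.94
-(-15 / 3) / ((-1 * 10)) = -1 / 2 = -0.50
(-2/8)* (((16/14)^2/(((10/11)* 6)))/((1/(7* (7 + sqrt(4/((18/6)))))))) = -44/15 - 88* sqrt(3)/315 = -3.42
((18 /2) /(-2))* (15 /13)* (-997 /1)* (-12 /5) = -161514 /13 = -12424.15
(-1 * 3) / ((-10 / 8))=12 / 5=2.40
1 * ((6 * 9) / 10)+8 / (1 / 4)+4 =207 / 5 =41.40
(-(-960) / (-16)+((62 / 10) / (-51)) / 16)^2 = 3600.91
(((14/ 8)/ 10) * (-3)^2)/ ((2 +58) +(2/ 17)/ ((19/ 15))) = 6783/ 258800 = 0.03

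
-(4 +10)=-14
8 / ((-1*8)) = -1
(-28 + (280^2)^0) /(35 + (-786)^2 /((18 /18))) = -27 /617831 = -0.00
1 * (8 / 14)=4 / 7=0.57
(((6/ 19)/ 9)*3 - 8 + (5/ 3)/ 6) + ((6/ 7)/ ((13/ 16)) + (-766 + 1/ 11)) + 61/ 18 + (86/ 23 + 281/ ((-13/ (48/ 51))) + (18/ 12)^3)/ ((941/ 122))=-64725523536151/ 83972156268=-770.80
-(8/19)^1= -8/19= -0.42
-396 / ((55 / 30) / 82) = -17712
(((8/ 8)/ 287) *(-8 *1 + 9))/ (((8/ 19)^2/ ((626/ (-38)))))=-5947/ 18368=-0.32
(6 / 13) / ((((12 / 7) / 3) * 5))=21 / 130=0.16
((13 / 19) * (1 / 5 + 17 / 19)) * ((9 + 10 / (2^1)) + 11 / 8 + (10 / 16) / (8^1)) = 167141 / 14440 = 11.57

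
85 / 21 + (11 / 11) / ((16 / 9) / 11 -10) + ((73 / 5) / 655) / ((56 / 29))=1060407037 / 267947400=3.96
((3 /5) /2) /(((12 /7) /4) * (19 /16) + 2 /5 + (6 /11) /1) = 1848 /8959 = 0.21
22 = 22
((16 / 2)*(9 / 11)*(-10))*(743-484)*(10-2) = -1491840 / 11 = -135621.82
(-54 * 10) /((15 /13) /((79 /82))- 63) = 184860 /21157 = 8.74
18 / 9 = 2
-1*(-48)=48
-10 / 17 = -0.59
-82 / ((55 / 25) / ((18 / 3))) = -2460 / 11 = -223.64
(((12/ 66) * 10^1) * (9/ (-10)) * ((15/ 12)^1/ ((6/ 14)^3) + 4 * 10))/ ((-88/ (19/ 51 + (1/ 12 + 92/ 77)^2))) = 10336955675/ 4958731008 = 2.08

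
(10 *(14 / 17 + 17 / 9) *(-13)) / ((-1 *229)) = 53950 / 35037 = 1.54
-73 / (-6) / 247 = 73 / 1482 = 0.05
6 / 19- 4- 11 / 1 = -279 / 19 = -14.68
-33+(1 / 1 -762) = -794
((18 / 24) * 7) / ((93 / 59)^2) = 24367 / 11532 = 2.11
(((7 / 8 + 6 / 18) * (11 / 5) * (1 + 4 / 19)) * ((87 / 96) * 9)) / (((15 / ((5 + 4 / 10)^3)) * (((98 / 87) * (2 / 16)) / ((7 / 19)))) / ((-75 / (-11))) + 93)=0.28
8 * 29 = 232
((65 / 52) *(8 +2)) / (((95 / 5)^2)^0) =25 / 2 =12.50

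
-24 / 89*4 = -96 / 89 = -1.08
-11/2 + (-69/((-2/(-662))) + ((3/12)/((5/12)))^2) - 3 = -1142357/50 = -22847.14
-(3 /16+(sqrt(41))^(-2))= -139 /656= -0.21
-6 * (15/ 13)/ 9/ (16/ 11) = -55/ 104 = -0.53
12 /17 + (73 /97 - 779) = -1282166 /1649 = -777.54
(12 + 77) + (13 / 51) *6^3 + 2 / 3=144.73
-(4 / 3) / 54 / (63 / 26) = -52 / 5103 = -0.01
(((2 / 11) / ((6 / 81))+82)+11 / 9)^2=71944324 / 9801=7340.51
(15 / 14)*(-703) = -10545 / 14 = -753.21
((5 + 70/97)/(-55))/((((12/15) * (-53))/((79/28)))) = 43845/6333712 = 0.01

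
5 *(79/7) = 395/7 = 56.43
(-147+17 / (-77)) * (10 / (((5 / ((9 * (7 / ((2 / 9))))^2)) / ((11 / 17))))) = -260314236 / 17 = -15312602.12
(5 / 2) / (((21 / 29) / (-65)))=-9425 / 42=-224.40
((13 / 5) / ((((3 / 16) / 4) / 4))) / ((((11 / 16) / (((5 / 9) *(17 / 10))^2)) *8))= 480896 / 13365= 35.98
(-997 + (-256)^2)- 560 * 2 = 63419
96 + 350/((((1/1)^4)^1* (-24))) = 977/12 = 81.42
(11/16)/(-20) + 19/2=3029/320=9.47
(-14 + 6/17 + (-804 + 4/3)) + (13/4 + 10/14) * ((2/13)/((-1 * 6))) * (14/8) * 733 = -10042627/10608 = -946.70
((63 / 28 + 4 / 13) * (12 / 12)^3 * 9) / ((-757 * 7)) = -171 / 39364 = -0.00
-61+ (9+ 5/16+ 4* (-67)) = -5115/16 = -319.69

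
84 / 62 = 42 / 31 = 1.35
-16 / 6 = -8 / 3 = -2.67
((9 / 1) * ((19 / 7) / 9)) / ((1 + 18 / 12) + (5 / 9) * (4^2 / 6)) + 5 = 5.68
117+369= 486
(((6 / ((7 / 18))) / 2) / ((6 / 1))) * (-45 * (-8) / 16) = 405 / 14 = 28.93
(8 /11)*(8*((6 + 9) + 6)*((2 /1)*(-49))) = -131712 /11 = -11973.82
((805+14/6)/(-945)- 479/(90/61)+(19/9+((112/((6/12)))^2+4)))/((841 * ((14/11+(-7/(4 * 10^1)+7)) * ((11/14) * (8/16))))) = 646141552/34673589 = 18.63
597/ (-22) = -597/ 22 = -27.14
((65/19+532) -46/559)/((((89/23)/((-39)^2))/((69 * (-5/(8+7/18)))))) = -8653870.41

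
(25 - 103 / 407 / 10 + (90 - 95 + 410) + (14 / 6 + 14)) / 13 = 5449421 / 158730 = 34.33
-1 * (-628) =628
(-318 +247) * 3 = -213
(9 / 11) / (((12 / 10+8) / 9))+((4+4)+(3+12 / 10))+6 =48071 / 2530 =19.00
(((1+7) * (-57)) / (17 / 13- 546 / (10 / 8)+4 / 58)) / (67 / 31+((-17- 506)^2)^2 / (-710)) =-6306305200 / 634556427085340091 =-0.00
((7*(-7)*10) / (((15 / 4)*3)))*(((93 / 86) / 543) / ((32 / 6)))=-1519 / 93396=-0.02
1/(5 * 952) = 0.00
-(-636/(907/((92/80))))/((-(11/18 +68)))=-65826/5600725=-0.01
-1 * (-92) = 92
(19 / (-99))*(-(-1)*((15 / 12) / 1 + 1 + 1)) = -247 / 396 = -0.62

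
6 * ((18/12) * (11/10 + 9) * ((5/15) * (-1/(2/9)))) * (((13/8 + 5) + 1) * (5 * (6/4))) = -499041/64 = -7797.52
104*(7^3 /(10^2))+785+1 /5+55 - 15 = 1181.92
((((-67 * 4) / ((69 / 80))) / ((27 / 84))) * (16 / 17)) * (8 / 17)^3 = -4917821440 / 51866541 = -94.82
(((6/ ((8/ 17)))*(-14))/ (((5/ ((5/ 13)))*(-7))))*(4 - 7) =-153/ 26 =-5.88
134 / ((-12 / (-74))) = 2479 / 3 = 826.33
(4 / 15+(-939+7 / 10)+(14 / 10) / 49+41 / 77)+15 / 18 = -360606 / 385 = -936.64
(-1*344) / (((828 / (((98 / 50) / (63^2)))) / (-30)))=172 / 27945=0.01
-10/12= -0.83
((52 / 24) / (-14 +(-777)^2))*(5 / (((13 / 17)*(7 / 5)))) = 85 / 5071206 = 0.00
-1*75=-75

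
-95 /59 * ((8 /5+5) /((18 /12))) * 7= -2926 /59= -49.59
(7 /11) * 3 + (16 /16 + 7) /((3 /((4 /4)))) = 151 /33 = 4.58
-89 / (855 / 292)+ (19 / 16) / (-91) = -37854773 / 1244880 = -30.41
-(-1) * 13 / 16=13 / 16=0.81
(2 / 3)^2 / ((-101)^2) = 4 / 91809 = 0.00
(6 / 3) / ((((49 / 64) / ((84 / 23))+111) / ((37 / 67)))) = 0.01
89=89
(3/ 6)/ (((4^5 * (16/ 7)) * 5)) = 7/ 163840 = 0.00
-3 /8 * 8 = -3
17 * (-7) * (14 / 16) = -833 / 8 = -104.12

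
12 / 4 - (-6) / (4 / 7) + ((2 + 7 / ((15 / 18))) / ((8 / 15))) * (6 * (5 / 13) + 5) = 156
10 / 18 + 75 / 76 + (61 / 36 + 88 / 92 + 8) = 10657 / 874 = 12.19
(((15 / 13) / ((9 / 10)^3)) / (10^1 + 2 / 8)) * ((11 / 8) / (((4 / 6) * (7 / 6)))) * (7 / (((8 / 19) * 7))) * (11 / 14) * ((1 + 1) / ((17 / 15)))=7184375 / 7991802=0.90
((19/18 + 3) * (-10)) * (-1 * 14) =5110/9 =567.78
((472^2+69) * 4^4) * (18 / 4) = 256726656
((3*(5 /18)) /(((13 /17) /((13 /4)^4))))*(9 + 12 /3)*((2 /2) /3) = 2427685 /4608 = 526.84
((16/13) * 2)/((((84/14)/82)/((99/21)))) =14432/91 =158.59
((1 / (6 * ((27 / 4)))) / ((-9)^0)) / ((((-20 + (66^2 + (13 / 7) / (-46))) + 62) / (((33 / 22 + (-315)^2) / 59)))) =21300622 / 2255915799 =0.01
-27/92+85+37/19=151471/1748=86.65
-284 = -284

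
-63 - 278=-341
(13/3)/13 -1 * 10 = -29/3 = -9.67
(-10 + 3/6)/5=-1.90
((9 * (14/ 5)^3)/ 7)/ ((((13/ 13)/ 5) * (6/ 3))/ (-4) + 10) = 784/ 275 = 2.85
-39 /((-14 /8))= 22.29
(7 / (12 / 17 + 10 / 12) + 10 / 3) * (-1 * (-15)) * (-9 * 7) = -1169280 / 157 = -7447.64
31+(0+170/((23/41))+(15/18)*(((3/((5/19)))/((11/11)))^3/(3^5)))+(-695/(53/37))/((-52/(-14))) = 2230229699/10696725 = 208.50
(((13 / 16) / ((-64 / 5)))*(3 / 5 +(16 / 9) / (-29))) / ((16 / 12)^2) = -9139 / 475136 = -0.02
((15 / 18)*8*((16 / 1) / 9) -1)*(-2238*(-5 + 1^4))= 874312 / 9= 97145.78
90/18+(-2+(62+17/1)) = 82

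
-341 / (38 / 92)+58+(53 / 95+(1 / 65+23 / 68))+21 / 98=-450567147 / 587860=-766.45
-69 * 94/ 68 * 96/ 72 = -2162/ 17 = -127.18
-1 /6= -0.17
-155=-155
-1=-1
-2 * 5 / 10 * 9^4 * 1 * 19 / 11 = -124659 / 11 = -11332.64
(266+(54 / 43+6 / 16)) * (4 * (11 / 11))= 1070.52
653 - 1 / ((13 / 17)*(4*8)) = 271631 / 416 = 652.96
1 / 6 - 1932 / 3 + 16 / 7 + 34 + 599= -359 / 42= -8.55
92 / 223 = 0.41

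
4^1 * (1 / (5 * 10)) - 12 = -298 / 25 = -11.92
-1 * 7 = -7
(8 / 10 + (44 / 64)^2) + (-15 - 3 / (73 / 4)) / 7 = -584541 / 654080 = -0.89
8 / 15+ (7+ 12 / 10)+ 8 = 251 / 15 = 16.73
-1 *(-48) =48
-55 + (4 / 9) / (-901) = -445999 / 8109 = -55.00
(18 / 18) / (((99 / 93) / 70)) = 2170 / 33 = 65.76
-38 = -38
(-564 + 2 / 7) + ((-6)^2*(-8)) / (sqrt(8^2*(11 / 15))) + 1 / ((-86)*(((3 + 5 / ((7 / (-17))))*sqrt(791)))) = -3946 / 7-36*sqrt(165) / 11 + sqrt(791) / 621952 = -605.75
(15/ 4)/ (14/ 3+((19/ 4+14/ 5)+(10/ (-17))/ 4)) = 3825/ 12311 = 0.31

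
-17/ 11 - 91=-1018/ 11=-92.55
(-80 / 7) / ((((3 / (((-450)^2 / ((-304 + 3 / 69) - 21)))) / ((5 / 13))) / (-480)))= -149040000000 / 340067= -438266.58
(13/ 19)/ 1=13/ 19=0.68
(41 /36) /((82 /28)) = 7 /18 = 0.39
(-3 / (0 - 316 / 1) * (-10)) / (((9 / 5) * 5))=-5 / 474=-0.01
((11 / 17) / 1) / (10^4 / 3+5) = 33 / 170255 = 0.00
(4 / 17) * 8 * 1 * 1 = 32 / 17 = 1.88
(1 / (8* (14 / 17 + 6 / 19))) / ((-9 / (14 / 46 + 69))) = -257431 / 304704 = -0.84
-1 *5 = -5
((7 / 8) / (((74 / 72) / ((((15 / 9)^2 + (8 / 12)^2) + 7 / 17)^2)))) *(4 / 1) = 4327904 / 96237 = 44.97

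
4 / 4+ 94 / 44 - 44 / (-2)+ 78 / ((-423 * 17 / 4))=25.09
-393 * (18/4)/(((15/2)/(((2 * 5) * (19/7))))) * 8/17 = -358416/119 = -3011.90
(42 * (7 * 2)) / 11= 588 / 11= 53.45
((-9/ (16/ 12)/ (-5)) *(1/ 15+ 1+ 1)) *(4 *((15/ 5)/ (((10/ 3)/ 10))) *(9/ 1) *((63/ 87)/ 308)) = 67797/ 31900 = 2.13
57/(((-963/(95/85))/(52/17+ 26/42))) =-473993/1948149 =-0.24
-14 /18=-7 /9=-0.78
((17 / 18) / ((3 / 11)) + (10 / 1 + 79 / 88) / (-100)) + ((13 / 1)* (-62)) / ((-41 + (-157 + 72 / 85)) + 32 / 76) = 281238214927 / 37745373600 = 7.45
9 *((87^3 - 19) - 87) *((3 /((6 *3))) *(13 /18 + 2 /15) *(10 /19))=50696569 /114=444706.75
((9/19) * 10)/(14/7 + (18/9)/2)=30/19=1.58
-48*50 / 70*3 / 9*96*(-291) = 319268.57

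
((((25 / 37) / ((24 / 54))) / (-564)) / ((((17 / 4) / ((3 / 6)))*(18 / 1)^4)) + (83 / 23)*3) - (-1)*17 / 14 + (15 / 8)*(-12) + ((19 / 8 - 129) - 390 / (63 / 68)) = -743525955618185 / 1332395422848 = -558.04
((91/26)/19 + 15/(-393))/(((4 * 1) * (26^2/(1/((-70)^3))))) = -727/4616955616000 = -0.00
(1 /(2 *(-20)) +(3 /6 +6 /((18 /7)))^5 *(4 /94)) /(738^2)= 7076443 /497630329920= 0.00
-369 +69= -300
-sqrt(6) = -2.45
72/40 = 9/5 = 1.80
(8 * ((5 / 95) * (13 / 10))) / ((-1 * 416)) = -1 / 760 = -0.00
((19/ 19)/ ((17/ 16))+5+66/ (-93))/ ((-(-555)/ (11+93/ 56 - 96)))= -4288973/ 5459720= -0.79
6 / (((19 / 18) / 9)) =972 / 19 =51.16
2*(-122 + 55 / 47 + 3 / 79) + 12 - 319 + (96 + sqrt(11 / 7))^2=192*sqrt(77) / 7 + 225315662 / 25991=8909.67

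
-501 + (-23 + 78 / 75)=-13074 / 25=-522.96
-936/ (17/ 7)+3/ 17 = -6549/ 17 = -385.24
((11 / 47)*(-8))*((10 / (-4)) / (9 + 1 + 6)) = 55 / 188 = 0.29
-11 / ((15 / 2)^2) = -0.20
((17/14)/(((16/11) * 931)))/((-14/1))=-187/2919616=-0.00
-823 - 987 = -1810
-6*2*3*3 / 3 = -36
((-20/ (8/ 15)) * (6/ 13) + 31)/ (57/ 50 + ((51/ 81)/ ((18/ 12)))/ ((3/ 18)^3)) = 26700/ 179023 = 0.15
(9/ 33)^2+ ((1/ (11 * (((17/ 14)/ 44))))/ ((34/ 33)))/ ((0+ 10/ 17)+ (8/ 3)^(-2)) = 7276785/ 1631201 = 4.46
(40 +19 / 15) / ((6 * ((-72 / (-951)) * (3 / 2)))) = 60.56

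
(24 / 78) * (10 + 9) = 76 / 13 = 5.85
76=76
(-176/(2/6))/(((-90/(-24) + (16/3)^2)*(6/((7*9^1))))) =-199584/1159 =-172.20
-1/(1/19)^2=-361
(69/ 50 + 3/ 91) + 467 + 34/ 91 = 2132979/ 4550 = 468.79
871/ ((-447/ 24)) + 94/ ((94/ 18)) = -4286/ 149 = -28.77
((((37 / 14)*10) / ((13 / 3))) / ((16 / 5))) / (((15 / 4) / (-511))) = -13505 / 52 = -259.71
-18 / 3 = -6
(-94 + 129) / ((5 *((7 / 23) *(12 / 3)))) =23 / 4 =5.75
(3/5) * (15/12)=3/4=0.75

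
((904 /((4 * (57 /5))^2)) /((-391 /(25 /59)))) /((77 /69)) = -70625 /167282346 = -0.00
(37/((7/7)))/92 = 37/92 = 0.40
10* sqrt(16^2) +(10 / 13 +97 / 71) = 149651 / 923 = 162.14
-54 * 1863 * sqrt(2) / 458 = -50301 * sqrt(2) / 229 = -310.64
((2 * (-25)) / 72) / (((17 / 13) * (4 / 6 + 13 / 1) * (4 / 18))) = -975 / 5576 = -0.17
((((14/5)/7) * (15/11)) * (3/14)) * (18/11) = 162/847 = 0.19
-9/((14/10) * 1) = -45/7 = -6.43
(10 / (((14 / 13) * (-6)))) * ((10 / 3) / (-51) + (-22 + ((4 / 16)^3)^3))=57524869415 / 1684537344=34.15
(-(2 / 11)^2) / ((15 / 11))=-4 / 165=-0.02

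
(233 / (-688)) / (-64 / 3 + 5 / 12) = 699 / 43172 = 0.02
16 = 16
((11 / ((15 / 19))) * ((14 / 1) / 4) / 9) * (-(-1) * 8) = 5852 / 135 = 43.35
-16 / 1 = -16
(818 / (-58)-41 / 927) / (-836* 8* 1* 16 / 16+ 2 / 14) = 2662324 / 1258527645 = 0.00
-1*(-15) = 15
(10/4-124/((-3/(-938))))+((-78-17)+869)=-227965/6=-37994.17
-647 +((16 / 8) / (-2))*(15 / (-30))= -1293 / 2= -646.50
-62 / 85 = -0.73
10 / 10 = 1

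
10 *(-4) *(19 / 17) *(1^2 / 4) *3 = -570 / 17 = -33.53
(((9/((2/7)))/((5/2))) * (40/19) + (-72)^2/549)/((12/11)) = 38214/1159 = 32.97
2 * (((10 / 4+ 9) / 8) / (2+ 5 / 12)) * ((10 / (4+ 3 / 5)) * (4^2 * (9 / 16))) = 675 / 29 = 23.28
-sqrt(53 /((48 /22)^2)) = -11*sqrt(53) /24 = -3.34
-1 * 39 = -39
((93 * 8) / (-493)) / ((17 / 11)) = -8184 / 8381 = -0.98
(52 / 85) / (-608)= -13 / 12920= -0.00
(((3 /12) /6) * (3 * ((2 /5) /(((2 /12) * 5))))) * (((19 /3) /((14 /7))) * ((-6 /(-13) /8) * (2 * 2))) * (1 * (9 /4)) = 513 /5200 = 0.10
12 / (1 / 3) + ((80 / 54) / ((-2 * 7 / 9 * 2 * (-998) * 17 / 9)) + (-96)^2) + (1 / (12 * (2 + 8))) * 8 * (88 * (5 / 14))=1648552333 / 178143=9254.10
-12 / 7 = -1.71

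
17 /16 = 1.06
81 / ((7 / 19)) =1539 / 7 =219.86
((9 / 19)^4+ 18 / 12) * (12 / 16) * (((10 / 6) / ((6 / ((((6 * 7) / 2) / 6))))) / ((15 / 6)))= 942865 / 2085136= 0.45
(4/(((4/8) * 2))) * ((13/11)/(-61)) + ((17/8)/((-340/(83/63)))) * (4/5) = -0.08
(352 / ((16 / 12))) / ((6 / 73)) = 3212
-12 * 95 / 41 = -1140 / 41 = -27.80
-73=-73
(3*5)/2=7.50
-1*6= -6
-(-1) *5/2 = 5/2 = 2.50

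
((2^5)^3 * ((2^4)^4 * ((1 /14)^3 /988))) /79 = 67108864 /6692959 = 10.03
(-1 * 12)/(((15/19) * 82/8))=-304/205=-1.48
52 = 52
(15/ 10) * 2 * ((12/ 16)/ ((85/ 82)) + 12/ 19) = 4.07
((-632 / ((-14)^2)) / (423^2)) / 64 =-79 / 280560672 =-0.00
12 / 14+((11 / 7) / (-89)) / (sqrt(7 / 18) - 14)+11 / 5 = 33 * sqrt(14) / 2193583+4792049 / 1566845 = 3.06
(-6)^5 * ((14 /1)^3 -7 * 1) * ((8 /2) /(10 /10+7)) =-10641456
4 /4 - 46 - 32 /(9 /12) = -263 /3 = -87.67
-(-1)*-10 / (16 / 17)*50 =-531.25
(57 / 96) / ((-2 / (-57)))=1083 / 64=16.92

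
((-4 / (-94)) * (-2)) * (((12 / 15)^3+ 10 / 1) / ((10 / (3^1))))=-7884 / 29375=-0.27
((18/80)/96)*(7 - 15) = -3/160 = -0.02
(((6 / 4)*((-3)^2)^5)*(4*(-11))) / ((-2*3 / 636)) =413106804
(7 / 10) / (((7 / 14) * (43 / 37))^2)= 19166 / 9245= 2.07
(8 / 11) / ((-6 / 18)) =-24 / 11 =-2.18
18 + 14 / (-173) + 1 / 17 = 52873 / 2941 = 17.98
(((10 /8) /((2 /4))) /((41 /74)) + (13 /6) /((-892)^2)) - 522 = -101289617995 /195733344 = -517.49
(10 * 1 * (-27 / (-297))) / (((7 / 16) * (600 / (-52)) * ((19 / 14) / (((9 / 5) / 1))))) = -1248 / 5225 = -0.24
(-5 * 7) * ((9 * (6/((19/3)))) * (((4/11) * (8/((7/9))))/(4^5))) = -1.09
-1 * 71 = -71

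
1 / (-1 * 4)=-1 / 4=-0.25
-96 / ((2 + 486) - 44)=-8 / 37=-0.22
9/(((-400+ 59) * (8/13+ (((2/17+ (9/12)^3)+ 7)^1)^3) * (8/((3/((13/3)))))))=-13040123904/2450411427817507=-0.00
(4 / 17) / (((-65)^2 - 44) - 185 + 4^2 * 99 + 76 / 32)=32 / 759203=0.00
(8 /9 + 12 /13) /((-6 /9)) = -106 /39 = -2.72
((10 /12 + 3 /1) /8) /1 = 23 /48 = 0.48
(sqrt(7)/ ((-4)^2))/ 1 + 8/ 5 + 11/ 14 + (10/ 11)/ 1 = sqrt(7)/ 16 + 2537/ 770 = 3.46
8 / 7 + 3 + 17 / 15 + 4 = 974 / 105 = 9.28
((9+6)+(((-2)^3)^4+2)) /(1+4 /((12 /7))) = 12339 /10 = 1233.90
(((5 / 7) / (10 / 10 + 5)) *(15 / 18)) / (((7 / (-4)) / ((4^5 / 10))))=-2560 / 441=-5.80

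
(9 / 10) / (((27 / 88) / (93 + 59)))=6688 / 15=445.87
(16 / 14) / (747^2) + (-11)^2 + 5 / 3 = 479143736 / 3906063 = 122.67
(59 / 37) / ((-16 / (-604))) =8909 / 148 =60.20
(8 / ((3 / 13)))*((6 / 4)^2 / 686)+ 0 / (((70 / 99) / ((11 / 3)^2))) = 39 / 343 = 0.11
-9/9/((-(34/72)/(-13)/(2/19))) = -936/323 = -2.90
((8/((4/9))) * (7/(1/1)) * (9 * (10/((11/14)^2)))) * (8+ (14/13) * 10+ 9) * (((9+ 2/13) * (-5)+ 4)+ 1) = -425257711200/20449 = -20796015.02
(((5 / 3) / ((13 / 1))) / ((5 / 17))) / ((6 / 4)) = 34 / 117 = 0.29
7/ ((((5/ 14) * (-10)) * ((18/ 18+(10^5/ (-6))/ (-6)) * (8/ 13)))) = -5733/ 5001800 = -0.00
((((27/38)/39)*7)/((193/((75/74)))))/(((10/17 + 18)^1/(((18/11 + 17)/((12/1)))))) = 5488875/98097002432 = 0.00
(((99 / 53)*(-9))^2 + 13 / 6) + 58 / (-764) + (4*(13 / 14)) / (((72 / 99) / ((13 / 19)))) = 246785951803 / 856284324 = 288.21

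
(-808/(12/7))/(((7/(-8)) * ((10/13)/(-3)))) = -10504/5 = -2100.80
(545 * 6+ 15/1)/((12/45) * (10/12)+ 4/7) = 41391/10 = 4139.10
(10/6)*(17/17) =5/3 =1.67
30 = 30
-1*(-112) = 112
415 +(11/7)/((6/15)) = 5865/14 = 418.93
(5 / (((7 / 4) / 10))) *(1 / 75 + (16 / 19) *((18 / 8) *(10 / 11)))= 31096 / 627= 49.59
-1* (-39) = 39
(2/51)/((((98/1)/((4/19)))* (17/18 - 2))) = -24/300713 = -0.00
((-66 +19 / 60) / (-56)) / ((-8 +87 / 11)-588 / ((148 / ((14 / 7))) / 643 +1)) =-1480127 / 665542560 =-0.00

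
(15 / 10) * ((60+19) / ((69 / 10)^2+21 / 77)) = 43450 / 17557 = 2.47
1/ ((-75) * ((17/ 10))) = -2/ 255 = -0.01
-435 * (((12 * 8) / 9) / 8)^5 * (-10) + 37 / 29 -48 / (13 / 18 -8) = 18338.74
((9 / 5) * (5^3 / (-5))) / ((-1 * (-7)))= -45 / 7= -6.43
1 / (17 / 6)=6 / 17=0.35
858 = 858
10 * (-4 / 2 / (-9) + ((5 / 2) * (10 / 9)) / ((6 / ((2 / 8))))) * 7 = 2555 / 108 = 23.66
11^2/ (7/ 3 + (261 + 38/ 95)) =0.46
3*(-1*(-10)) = 30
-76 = -76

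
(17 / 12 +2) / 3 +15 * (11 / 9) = 701 / 36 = 19.47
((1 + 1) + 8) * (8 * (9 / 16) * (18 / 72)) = 45 / 4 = 11.25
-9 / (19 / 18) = -162 / 19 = -8.53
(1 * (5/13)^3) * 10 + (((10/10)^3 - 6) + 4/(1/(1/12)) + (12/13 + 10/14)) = -113513/46137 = -2.46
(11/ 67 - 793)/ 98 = -26560/ 3283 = -8.09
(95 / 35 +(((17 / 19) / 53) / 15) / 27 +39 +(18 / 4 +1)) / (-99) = -269579173 / 565259310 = -0.48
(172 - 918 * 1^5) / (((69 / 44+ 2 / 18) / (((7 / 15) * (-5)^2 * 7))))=-36279.16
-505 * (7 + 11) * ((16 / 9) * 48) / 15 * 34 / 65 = -1758208 / 65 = -27049.35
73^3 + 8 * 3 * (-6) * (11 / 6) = 388753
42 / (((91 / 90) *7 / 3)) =1620 / 91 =17.80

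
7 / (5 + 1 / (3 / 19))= 21 / 34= 0.62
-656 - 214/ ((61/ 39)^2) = -743.47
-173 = -173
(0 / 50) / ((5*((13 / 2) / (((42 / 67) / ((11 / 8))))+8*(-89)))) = 0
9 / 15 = 3 / 5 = 0.60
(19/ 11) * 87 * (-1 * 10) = -16530/ 11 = -1502.73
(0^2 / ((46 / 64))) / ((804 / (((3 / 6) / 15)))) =0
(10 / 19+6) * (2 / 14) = 124 / 133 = 0.93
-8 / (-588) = 2 / 147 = 0.01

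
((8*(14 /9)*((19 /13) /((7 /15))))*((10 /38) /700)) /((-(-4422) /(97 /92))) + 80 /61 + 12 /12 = 3914974975 /1693710018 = 2.31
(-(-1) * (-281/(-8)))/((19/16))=562/19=29.58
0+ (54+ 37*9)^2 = 149769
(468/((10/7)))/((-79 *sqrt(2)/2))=-1638 *sqrt(2)/395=-5.86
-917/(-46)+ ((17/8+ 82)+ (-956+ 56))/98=209343/18032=11.61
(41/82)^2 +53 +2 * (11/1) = 301/4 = 75.25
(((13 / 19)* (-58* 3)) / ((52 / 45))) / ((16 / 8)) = -3915 / 76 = -51.51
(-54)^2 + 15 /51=49577 /17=2916.29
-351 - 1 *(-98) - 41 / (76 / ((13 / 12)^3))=-33316061 / 131328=-253.69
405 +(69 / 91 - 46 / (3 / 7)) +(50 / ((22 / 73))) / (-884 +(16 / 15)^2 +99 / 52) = 298.24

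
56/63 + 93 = 845/9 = 93.89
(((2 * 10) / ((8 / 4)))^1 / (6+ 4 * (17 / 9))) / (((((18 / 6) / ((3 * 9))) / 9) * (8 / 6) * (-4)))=-10935 / 976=-11.20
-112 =-112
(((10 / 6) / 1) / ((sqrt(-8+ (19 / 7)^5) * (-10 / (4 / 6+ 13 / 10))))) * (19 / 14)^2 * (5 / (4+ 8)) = -21299 * sqrt(16391501) / 4046359104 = -0.02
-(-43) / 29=43 / 29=1.48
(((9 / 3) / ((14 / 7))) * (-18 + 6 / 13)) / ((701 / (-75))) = 25650 / 9113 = 2.81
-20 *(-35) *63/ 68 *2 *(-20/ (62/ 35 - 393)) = 15435000/ 232781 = 66.31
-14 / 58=-7 / 29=-0.24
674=674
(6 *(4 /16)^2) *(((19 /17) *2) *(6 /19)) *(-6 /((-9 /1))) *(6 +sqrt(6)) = 3 *sqrt(6) /17 +18 /17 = 1.49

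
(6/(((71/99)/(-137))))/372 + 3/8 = -47649/17608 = -2.71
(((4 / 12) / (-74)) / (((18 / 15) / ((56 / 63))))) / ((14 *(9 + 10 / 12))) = -10 / 412587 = -0.00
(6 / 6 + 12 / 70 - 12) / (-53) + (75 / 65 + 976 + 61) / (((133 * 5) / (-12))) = -8489843 / 458185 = -18.53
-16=-16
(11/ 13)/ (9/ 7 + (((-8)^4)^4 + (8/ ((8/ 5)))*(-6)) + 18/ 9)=77/ 25614222880667265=0.00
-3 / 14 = -0.21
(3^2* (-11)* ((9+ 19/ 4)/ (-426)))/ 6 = 605/ 1136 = 0.53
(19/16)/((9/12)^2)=19/9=2.11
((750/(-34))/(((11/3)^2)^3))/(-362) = 273375/10902186394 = 0.00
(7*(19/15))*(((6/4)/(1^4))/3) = 133/30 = 4.43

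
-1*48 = -48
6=6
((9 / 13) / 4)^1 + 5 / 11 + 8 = 4935 / 572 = 8.63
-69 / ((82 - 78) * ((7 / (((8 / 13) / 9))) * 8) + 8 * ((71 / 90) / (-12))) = -9315 / 442189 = -0.02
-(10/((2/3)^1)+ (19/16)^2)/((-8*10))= 4201/20480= 0.21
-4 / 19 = -0.21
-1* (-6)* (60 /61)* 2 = 720 /61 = 11.80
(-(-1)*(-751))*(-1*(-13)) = -9763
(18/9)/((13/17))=34/13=2.62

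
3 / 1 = 3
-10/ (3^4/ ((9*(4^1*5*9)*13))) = -2600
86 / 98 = 43 / 49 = 0.88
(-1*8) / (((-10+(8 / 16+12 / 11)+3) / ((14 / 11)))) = 32 / 17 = 1.88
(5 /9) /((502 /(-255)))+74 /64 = 21061 /24096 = 0.87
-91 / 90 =-1.01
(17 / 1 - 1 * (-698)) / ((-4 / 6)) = -2145 / 2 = -1072.50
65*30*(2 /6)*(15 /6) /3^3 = 1625 /27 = 60.19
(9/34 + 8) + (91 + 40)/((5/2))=10313/170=60.66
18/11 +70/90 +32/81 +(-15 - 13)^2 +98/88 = 255287/324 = 787.92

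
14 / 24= 7 / 12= 0.58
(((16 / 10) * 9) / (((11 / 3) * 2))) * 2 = 3.93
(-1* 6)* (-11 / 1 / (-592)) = -33 / 296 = -0.11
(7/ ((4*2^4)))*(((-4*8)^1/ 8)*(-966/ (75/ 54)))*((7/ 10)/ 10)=213003/ 10000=21.30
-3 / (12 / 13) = -13 / 4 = -3.25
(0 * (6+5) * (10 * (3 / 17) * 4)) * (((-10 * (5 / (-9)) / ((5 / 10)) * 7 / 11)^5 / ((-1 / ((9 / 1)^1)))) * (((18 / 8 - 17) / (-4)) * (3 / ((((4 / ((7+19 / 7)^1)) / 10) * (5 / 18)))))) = 0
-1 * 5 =-5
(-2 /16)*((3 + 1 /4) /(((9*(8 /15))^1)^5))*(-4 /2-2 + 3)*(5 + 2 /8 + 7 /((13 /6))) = 153125 /113246208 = 0.00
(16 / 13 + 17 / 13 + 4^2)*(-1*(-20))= 4820 / 13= 370.77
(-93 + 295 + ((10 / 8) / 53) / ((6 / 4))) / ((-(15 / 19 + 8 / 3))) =-1220579 / 20882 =-58.45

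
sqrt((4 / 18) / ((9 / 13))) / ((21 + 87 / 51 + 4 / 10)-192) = -85 * sqrt(26) / 129204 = -0.00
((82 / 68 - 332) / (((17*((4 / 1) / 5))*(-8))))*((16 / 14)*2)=56235 / 8092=6.95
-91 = -91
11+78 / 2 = 50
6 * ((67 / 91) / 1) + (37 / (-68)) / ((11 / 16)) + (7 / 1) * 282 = 33653264 / 17017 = 1977.63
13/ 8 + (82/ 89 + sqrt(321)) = 1813/ 712 + sqrt(321) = 20.46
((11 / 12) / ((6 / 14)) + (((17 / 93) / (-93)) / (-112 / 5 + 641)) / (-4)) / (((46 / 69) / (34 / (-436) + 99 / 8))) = 1227101549369 / 31102911072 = 39.45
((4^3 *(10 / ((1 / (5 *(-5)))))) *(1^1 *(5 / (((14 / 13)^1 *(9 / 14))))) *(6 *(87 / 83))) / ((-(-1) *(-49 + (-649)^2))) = -1885000 / 1092363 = -1.73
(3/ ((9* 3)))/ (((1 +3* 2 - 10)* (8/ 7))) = -7/ 216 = -0.03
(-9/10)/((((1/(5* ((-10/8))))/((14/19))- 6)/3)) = 945/2176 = 0.43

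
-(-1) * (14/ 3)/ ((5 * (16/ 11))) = 77/ 120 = 0.64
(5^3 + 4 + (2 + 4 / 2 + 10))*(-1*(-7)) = 1001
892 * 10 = 8920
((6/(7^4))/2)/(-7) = -3/16807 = -0.00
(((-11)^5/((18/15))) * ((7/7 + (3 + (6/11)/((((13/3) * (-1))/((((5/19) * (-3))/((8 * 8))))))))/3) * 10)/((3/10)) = -636720618875/106704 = -5967167.29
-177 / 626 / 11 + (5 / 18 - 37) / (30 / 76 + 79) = -91287355 / 186975558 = -0.49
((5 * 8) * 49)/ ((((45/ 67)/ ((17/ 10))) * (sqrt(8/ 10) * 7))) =15946 * sqrt(5)/ 45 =792.36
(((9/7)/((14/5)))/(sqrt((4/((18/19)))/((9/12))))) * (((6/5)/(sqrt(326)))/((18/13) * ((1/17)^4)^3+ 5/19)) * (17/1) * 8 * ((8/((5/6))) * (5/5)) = 1001233984190395359456 * sqrt(9291)/1512356237845096517545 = 63.81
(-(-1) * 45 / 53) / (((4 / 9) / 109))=44145 / 212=208.23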